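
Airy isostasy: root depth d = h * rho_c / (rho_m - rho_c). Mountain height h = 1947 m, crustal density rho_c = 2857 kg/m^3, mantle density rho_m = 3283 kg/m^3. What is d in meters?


rho_m - rho_c = 3283 - 2857 = 426
d = 1947 * 2857 / 426
= 5562579 / 426
= 13057.7 m

13057.7


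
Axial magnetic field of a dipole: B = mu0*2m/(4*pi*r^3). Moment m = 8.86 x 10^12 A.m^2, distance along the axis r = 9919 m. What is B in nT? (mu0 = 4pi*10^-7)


m = 8.86 x 10^12 = 8860000000000 A.m^2
2m = 17720000000000 A.m^2
r^3 = 9919^3 = 975896298559
B = (4pi*10^-7) * 17720000000000 / (4*pi * 975896298559) * 1e9
= 22267608.728644 / 12263474568873.7 * 1e9
= 1815.7667 nT

1815.7667


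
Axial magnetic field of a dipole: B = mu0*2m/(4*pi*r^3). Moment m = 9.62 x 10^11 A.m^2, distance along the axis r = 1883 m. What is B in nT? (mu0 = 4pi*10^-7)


m = 9.62 x 10^11 = 962000000000 A.m^2
2m = 1924000000000 A.m^2
r^3 = 1883^3 = 6676532387
B = (4pi*10^-7) * 1924000000000 / (4*pi * 6676532387) * 1e9
= 2417769.706203 / 83899780393.81 * 1e9
= 28817.3544 nT

28817.3544


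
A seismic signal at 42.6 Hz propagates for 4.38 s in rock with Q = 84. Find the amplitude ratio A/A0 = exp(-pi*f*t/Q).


pi*f*t/Q = pi*42.6*4.38/84 = 6.978375
A/A0 = exp(-6.978375) = 0.000932

9.320000e-04


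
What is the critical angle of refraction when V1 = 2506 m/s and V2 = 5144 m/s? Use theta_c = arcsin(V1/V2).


V1/V2 = 2506/5144 = 0.48717
theta_c = arcsin(0.48717) = 29.1547 degrees

29.1547


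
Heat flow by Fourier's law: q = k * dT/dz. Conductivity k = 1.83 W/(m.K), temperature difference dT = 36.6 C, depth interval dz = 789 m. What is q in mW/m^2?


q = k * dT / dz * 1000
= 1.83 * 36.6 / 789 * 1000
= 0.08489 * 1000
= 84.8897 mW/m^2

84.8897


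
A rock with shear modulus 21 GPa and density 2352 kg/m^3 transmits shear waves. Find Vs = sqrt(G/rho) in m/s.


Convert G to Pa: G = 21e9 Pa
Compute G/rho = 21e9 / 2352 = 8928571.4286
Vs = sqrt(8928571.4286) = 2988.07 m/s

2988.07


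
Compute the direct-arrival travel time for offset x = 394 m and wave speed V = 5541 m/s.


t = x / V
= 394 / 5541
= 0.0711 s

0.0711


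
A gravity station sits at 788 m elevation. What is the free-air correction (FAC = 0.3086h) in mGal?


FAC = 0.3086 * h
= 0.3086 * 788
= 243.1768 mGal

243.1768


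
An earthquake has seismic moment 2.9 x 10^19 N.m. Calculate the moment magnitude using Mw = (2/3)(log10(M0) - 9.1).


log10(M0) = log10(2.9 x 10^19) = 19.4624
Mw = 2/3 * (19.4624 - 9.1)
= 2/3 * 10.3624
= 6.91

6.91


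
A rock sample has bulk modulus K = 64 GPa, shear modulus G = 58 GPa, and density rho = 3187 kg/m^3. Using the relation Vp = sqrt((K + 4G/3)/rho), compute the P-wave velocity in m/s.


First compute the effective modulus:
K + 4G/3 = 64e9 + 4*58e9/3 = 141333333333.33 Pa
Then divide by density:
141333333333.33 / 3187 = 44346825.6459 Pa/(kg/m^3)
Take the square root:
Vp = sqrt(44346825.6459) = 6659.34 m/s

6659.34


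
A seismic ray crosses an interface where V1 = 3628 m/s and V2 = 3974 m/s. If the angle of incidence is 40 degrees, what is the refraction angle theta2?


sin(theta1) = sin(40 deg) = 0.642788
sin(theta2) = V2/V1 * sin(theta1) = 3974/3628 * 0.642788 = 0.70409
theta2 = arcsin(0.70409) = 44.7561 degrees

44.7561


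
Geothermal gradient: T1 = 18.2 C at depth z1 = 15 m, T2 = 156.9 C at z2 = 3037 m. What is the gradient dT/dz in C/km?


dT = 156.9 - 18.2 = 138.7 C
dz = 3037 - 15 = 3022 m
gradient = dT/dz * 1000 = 138.7/3022 * 1000 = 45.8968 C/km

45.8968


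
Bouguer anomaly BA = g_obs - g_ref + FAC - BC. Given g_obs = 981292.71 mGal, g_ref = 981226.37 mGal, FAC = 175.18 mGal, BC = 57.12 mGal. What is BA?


BA = g_obs - g_ref + FAC - BC
= 981292.71 - 981226.37 + 175.18 - 57.12
= 184.4 mGal

184.4


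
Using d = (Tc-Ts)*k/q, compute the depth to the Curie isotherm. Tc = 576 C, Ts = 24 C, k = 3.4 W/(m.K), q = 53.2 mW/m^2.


T_Curie - T_surf = 576 - 24 = 552 C
Convert q to W/m^2: 53.2 mW/m^2 = 0.0532 W/m^2
d = 552 * 3.4 / 0.0532 = 35278.2 m

35278.2


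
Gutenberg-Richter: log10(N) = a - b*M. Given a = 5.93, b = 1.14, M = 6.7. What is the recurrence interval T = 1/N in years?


log10(N) = 5.93 - 1.14*6.7 = -1.708
N = 10^-1.708 = 0.019588
T = 1/N = 1/0.019588 = 51.0505 years

51.0505


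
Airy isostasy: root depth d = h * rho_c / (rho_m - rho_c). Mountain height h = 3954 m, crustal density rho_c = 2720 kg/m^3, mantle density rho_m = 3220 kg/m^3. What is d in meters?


rho_m - rho_c = 3220 - 2720 = 500
d = 3954 * 2720 / 500
= 10754880 / 500
= 21509.76 m

21509.76


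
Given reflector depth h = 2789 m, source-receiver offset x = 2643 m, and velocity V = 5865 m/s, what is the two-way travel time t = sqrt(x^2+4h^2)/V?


x^2 + 4h^2 = 2643^2 + 4*2789^2 = 6985449 + 31114084 = 38099533
sqrt(38099533) = 6172.4819
t = 6172.4819 / 5865 = 1.0524 s

1.0524


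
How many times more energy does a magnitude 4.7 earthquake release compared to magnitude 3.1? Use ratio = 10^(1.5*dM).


M2 - M1 = 4.7 - 3.1 = 1.6
1.5 * 1.6 = 2.4
ratio = 10^2.4 = 251.19

251.19


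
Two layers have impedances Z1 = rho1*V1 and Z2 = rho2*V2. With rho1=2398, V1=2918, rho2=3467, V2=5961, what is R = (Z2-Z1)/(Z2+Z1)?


Z1 = 2398 * 2918 = 6997364
Z2 = 3467 * 5961 = 20666787
R = (20666787 - 6997364) / (20666787 + 6997364) = 13669423 / 27664151 = 0.4941

0.4941


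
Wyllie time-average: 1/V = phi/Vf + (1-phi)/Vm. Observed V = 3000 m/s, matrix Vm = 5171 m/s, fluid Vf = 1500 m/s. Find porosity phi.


1/V - 1/Vm = 1/3000 - 1/5171 = 0.00013995
1/Vf - 1/Vm = 1/1500 - 1/5171 = 0.00047328
phi = 0.00013995 / 0.00047328 = 0.2957

0.2957


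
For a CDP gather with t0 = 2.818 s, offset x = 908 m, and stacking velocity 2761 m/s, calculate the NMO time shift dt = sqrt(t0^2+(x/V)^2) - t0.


x/Vnmo = 908/2761 = 0.328866
(x/Vnmo)^2 = 0.108153
t0^2 = 7.941124
sqrt(7.941124 + 0.108153) = 2.837125
dt = 2.837125 - 2.818 = 0.019125

0.019125


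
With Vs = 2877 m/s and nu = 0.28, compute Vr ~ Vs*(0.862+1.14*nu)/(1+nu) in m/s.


Numerator factor = 0.862 + 1.14*0.28 = 1.1812
Denominator = 1 + 0.28 = 1.28
Vr = 2877 * 1.1812 / 1.28 = 2654.93 m/s

2654.93


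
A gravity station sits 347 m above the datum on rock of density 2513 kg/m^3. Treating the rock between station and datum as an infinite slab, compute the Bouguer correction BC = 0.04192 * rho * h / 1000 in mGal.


BC = 0.04192 * rho * h / 1000
= 0.04192 * 2513 * 347 / 1000
= 36.5547 mGal

36.5547


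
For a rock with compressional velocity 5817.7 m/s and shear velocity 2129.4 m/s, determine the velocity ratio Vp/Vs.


Vp/Vs = 5817.7 / 2129.4
= 2.7321

2.7321


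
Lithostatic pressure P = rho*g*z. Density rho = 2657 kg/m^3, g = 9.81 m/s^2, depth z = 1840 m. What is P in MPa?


P = rho * g * z / 1e6
= 2657 * 9.81 * 1840 / 1e6
= 47959912.8 / 1e6
= 47.9599 MPa

47.9599


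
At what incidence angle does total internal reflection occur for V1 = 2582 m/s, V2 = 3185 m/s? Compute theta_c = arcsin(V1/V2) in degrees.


V1/V2 = 2582/3185 = 0.810675
theta_c = arcsin(0.810675) = 54.1619 degrees

54.1619


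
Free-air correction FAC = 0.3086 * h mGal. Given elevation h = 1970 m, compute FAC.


FAC = 0.3086 * h
= 0.3086 * 1970
= 607.942 mGal

607.942


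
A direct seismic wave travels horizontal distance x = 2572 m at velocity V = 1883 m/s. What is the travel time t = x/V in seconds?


t = x / V
= 2572 / 1883
= 1.3659 s

1.3659


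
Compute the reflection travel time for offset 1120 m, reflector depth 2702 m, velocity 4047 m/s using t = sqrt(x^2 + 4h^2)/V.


x^2 + 4h^2 = 1120^2 + 4*2702^2 = 1254400 + 29203216 = 30457616
sqrt(30457616) = 5518.8419
t = 5518.8419 / 4047 = 1.3637 s

1.3637


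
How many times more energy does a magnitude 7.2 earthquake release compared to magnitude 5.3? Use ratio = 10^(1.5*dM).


M2 - M1 = 7.2 - 5.3 = 1.9
1.5 * 1.9 = 2.85
ratio = 10^2.85 = 707.95

707.95


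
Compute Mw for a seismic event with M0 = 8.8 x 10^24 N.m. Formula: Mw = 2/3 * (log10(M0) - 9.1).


log10(M0) = log10(8.8 x 10^24) = 24.9445
Mw = 2/3 * (24.9445 - 9.1)
= 2/3 * 15.8445
= 10.56

10.56


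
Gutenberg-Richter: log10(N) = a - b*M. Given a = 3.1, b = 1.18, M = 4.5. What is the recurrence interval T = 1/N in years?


log10(N) = 3.1 - 1.18*4.5 = -2.21
N = 10^-2.21 = 0.006166
T = 1/N = 1/0.006166 = 162.181 years

162.181


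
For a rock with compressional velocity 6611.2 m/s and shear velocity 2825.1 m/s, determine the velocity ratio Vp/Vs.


Vp/Vs = 6611.2 / 2825.1
= 2.3402

2.3402


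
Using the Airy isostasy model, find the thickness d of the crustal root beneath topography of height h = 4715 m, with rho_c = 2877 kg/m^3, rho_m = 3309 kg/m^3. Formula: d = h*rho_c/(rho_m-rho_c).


rho_m - rho_c = 3309 - 2877 = 432
d = 4715 * 2877 / 432
= 13565055 / 432
= 31400.59 m

31400.59


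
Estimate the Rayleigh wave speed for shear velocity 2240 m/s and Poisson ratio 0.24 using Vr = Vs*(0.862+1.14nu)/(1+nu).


Numerator factor = 0.862 + 1.14*0.24 = 1.1356
Denominator = 1 + 0.24 = 1.24
Vr = 2240 * 1.1356 / 1.24 = 2051.41 m/s

2051.41


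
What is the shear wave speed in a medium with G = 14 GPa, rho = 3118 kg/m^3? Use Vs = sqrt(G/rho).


Convert G to Pa: G = 14e9 Pa
Compute G/rho = 14e9 / 3118 = 4490057.7293
Vs = sqrt(4490057.7293) = 2118.98 m/s

2118.98


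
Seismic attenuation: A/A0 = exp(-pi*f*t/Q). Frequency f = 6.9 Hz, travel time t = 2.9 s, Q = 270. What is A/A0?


pi*f*t/Q = pi*6.9*2.9/270 = 0.232827
A/A0 = exp(-0.232827) = 0.792291

0.792291


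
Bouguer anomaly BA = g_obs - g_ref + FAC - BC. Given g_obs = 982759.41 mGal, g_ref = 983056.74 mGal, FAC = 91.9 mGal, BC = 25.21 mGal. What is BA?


BA = g_obs - g_ref + FAC - BC
= 982759.41 - 983056.74 + 91.9 - 25.21
= -230.64 mGal

-230.64


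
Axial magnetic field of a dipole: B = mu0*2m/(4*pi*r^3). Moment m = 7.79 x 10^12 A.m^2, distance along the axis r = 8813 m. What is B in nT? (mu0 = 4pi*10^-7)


m = 7.79 x 10^12 = 7790000000000 A.m^2
2m = 15580000000000 A.m^2
r^3 = 8813^3 = 684496623797
B = (4pi*10^-7) * 15580000000000 / (4*pi * 684496623797) * 1e9
= 19578405.417172 / 8601638258910.69 * 1e9
= 2276.1252 nT

2276.1252


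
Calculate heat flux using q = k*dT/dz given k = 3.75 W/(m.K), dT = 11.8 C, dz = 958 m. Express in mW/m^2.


q = k * dT / dz * 1000
= 3.75 * 11.8 / 958 * 1000
= 0.04619 * 1000
= 46.19 mW/m^2

46.19


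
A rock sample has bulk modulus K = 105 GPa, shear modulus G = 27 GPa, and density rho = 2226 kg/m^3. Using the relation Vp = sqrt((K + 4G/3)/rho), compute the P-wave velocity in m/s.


First compute the effective modulus:
K + 4G/3 = 105e9 + 4*27e9/3 = 141000000000.0 Pa
Then divide by density:
141000000000.0 / 2226 = 63342318.0593 Pa/(kg/m^3)
Take the square root:
Vp = sqrt(63342318.0593) = 7958.79 m/s

7958.79


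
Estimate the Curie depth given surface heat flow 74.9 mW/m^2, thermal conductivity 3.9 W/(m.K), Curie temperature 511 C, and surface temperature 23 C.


T_Curie - T_surf = 511 - 23 = 488 C
Convert q to W/m^2: 74.9 mW/m^2 = 0.0749 W/m^2
d = 488 * 3.9 / 0.0749 = 25409.88 m

25409.88


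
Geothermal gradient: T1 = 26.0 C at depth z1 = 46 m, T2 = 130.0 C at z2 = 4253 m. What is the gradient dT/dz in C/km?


dT = 130.0 - 26.0 = 104.0 C
dz = 4253 - 46 = 4207 m
gradient = dT/dz * 1000 = 104.0/4207 * 1000 = 24.7207 C/km

24.7207


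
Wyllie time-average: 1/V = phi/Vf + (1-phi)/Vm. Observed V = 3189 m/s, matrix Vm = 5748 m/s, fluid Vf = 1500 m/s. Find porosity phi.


1/V - 1/Vm = 1/3189 - 1/5748 = 0.0001396
1/Vf - 1/Vm = 1/1500 - 1/5748 = 0.00049269
phi = 0.0001396 / 0.00049269 = 0.2833

0.2833


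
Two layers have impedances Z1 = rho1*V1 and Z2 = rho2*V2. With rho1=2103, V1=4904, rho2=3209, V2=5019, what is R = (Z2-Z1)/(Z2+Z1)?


Z1 = 2103 * 4904 = 10313112
Z2 = 3209 * 5019 = 16105971
R = (16105971 - 10313112) / (16105971 + 10313112) = 5792859 / 26419083 = 0.2193

0.2193


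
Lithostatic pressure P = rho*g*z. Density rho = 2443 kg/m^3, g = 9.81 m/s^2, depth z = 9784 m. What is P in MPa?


P = rho * g * z / 1e6
= 2443 * 9.81 * 9784 / 1e6
= 234481680.72 / 1e6
= 234.4817 MPa

234.4817


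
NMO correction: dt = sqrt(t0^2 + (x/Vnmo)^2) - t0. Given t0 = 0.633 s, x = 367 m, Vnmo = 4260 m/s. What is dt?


x/Vnmo = 367/4260 = 0.08615
(x/Vnmo)^2 = 0.007422
t0^2 = 0.400689
sqrt(0.400689 + 0.007422) = 0.638836
dt = 0.638836 - 0.633 = 0.005836

0.005836


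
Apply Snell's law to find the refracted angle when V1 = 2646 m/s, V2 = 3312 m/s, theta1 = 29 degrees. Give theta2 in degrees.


sin(theta1) = sin(29 deg) = 0.48481
sin(theta2) = V2/V1 * sin(theta1) = 3312/2646 * 0.48481 = 0.606837
theta2 = arcsin(0.606837) = 37.3611 degrees

37.3611


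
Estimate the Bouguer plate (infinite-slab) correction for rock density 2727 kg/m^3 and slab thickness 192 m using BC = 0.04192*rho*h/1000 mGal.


BC = 0.04192 * rho * h / 1000
= 0.04192 * 2727 * 192 / 1000
= 21.9486 mGal

21.9486


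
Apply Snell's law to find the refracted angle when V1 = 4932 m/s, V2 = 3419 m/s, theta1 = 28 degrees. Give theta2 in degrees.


sin(theta1) = sin(28 deg) = 0.469472
sin(theta2) = V2/V1 * sin(theta1) = 3419/4932 * 0.469472 = 0.325451
theta2 = arcsin(0.325451) = 18.9929 degrees

18.9929


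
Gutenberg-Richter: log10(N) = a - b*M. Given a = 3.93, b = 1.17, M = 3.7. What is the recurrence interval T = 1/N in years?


log10(N) = 3.93 - 1.17*3.7 = -0.399
N = 10^-0.399 = 0.399025
T = 1/N = 1/0.399025 = 2.5061 years

2.5061


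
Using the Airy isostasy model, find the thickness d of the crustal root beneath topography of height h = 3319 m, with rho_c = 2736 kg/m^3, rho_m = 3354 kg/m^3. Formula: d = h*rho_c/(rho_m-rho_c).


rho_m - rho_c = 3354 - 2736 = 618
d = 3319 * 2736 / 618
= 9080784 / 618
= 14693.83 m

14693.83


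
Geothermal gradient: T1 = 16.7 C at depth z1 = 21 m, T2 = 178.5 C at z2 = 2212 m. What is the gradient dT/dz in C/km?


dT = 178.5 - 16.7 = 161.8 C
dz = 2212 - 21 = 2191 m
gradient = dT/dz * 1000 = 161.8/2191 * 1000 = 73.8476 C/km

73.8476


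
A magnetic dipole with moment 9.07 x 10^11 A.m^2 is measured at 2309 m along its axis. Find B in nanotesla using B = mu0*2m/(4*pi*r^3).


m = 9.07 x 10^11 = 907000000000 A.m^2
2m = 1814000000000 A.m^2
r^3 = 2309^3 = 12310389629
B = (4pi*10^-7) * 1814000000000 / (4*pi * 12310389629) * 1e9
= 2279539.629445 / 154696918485.18 * 1e9
= 14735.5206 nT

14735.5206


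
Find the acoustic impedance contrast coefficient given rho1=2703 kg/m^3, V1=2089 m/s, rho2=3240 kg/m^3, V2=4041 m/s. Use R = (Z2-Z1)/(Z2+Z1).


Z1 = 2703 * 2089 = 5646567
Z2 = 3240 * 4041 = 13092840
R = (13092840 - 5646567) / (13092840 + 5646567) = 7446273 / 18739407 = 0.3974

0.3974


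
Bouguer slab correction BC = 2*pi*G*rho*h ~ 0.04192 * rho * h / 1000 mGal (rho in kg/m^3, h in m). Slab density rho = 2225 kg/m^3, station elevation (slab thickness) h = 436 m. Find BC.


BC = 0.04192 * rho * h / 1000
= 0.04192 * 2225 * 436 / 1000
= 40.6666 mGal

40.6666


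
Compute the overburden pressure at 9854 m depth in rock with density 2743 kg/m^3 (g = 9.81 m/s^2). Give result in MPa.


P = rho * g * z / 1e6
= 2743 * 9.81 * 9854 / 1e6
= 265159610.82 / 1e6
= 265.1596 MPa

265.1596


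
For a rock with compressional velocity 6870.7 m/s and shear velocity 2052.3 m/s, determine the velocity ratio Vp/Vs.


Vp/Vs = 6870.7 / 2052.3
= 3.3478

3.3478


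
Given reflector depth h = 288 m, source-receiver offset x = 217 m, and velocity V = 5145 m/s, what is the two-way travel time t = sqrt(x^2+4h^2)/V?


x^2 + 4h^2 = 217^2 + 4*288^2 = 47089 + 331776 = 378865
sqrt(378865) = 615.5201
t = 615.5201 / 5145 = 0.1196 s

0.1196


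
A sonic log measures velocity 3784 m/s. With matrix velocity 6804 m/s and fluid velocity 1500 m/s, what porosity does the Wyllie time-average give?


1/V - 1/Vm = 1/3784 - 1/6804 = 0.0001173
1/Vf - 1/Vm = 1/1500 - 1/6804 = 0.00051969
phi = 0.0001173 / 0.00051969 = 0.2257

0.2257


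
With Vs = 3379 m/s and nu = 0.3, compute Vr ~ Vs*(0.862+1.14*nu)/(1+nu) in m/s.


Numerator factor = 0.862 + 1.14*0.3 = 1.204
Denominator = 1 + 0.3 = 1.3
Vr = 3379 * 1.204 / 1.3 = 3129.47 m/s

3129.47


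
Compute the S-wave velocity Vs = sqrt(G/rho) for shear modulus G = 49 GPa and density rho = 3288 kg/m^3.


Convert G to Pa: G = 49e9 Pa
Compute G/rho = 49e9 / 3288 = 14902676.399
Vs = sqrt(14902676.399) = 3860.4 m/s

3860.4


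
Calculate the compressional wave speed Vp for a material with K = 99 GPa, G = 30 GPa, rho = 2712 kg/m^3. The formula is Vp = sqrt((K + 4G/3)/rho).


First compute the effective modulus:
K + 4G/3 = 99e9 + 4*30e9/3 = 139000000000.0 Pa
Then divide by density:
139000000000.0 / 2712 = 51253687.3156 Pa/(kg/m^3)
Take the square root:
Vp = sqrt(51253687.3156) = 7159.17 m/s

7159.17


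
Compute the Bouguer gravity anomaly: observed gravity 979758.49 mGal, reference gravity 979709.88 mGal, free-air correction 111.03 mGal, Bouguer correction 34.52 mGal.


BA = g_obs - g_ref + FAC - BC
= 979758.49 - 979709.88 + 111.03 - 34.52
= 125.12 mGal

125.12


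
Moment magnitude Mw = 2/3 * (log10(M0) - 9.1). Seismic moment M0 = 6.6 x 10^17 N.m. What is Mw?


log10(M0) = log10(6.6 x 10^17) = 17.8195
Mw = 2/3 * (17.8195 - 9.1)
= 2/3 * 8.7195
= 5.81

5.81


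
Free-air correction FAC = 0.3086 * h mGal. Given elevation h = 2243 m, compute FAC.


FAC = 0.3086 * h
= 0.3086 * 2243
= 692.1898 mGal

692.1898


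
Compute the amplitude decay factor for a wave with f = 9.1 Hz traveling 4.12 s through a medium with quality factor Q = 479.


pi*f*t/Q = pi*9.1*4.12/479 = 0.245897
A/A0 = exp(-0.245897) = 0.782003

0.782003


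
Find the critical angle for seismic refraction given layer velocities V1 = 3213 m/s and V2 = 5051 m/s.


V1/V2 = 3213/5051 = 0.636112
theta_c = arcsin(0.636112) = 39.5025 degrees

39.5025


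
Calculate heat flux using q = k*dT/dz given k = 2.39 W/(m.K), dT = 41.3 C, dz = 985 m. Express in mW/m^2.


q = k * dT / dz * 1000
= 2.39 * 41.3 / 985 * 1000
= 0.10021 * 1000
= 100.2102 mW/m^2

100.2102


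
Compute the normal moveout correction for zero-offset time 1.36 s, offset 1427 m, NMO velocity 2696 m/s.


x/Vnmo = 1427/2696 = 0.529303
(x/Vnmo)^2 = 0.280161
t0^2 = 1.8496
sqrt(1.8496 + 0.280161) = 1.45937
dt = 1.45937 - 1.36 = 0.09937

0.09937


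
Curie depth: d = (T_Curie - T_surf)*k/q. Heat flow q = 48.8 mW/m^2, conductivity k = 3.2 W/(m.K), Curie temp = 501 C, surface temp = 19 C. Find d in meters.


T_Curie - T_surf = 501 - 19 = 482 C
Convert q to W/m^2: 48.8 mW/m^2 = 0.0488 W/m^2
d = 482 * 3.2 / 0.0488 = 31606.56 m

31606.56


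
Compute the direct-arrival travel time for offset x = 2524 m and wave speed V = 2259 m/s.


t = x / V
= 2524 / 2259
= 1.1173 s

1.1173


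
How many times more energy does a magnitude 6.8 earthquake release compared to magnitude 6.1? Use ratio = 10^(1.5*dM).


M2 - M1 = 6.8 - 6.1 = 0.7
1.5 * 0.7 = 1.05
ratio = 10^1.05 = 11.22

11.22


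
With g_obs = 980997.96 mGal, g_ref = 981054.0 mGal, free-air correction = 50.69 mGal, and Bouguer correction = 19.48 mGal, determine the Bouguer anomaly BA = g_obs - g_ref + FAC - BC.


BA = g_obs - g_ref + FAC - BC
= 980997.96 - 981054.0 + 50.69 - 19.48
= -24.83 mGal

-24.83


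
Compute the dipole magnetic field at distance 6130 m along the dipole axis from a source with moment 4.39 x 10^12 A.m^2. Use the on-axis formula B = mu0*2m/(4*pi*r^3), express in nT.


m = 4.39 x 10^12 = 4390000000000 A.m^2
2m = 8780000000000 A.m^2
r^3 = 6130^3 = 230346397000
B = (4pi*10^-7) * 8780000000000 / (4*pi * 230346397000) * 1e9
= 11033273.399407 / 2894618194384.31 * 1e9
= 3811.6507 nT

3811.6507


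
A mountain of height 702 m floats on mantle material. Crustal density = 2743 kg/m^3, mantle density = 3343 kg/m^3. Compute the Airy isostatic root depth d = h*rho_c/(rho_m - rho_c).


rho_m - rho_c = 3343 - 2743 = 600
d = 702 * 2743 / 600
= 1925586 / 600
= 3209.31 m

3209.31


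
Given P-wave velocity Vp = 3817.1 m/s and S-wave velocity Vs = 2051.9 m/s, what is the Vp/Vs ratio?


Vp/Vs = 3817.1 / 2051.9
= 1.8603

1.8603


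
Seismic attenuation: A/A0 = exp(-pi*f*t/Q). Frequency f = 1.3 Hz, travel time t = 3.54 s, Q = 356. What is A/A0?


pi*f*t/Q = pi*1.3*3.54/356 = 0.040611
A/A0 = exp(-0.040611) = 0.960202

0.960202


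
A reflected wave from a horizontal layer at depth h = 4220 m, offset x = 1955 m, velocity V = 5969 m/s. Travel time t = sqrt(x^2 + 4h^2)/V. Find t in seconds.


x^2 + 4h^2 = 1955^2 + 4*4220^2 = 3822025 + 71233600 = 75055625
sqrt(75055625) = 8663.465
t = 8663.465 / 5969 = 1.4514 s

1.4514


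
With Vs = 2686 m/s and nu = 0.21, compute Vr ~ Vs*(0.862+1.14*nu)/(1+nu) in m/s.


Numerator factor = 0.862 + 1.14*0.21 = 1.1014
Denominator = 1 + 0.21 = 1.21
Vr = 2686 * 1.1014 / 1.21 = 2444.93 m/s

2444.93


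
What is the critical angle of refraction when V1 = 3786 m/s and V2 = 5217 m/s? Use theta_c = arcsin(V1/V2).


V1/V2 = 3786/5217 = 0.725704
theta_c = arcsin(0.725704) = 46.5275 degrees

46.5275


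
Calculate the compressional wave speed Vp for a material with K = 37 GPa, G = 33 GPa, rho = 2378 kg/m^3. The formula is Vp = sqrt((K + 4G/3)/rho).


First compute the effective modulus:
K + 4G/3 = 37e9 + 4*33e9/3 = 81000000000.0 Pa
Then divide by density:
81000000000.0 / 2378 = 34062237.1741 Pa/(kg/m^3)
Take the square root:
Vp = sqrt(34062237.1741) = 5836.29 m/s

5836.29


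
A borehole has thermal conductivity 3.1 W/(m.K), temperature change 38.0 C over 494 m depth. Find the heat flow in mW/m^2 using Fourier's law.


q = k * dT / dz * 1000
= 3.1 * 38.0 / 494 * 1000
= 0.238462 * 1000
= 238.4615 mW/m^2

238.4615


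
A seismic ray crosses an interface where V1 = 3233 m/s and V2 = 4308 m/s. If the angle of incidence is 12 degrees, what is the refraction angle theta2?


sin(theta1) = sin(12 deg) = 0.207912
sin(theta2) = V2/V1 * sin(theta1) = 4308/3233 * 0.207912 = 0.277044
theta2 = arcsin(0.277044) = 16.0839 degrees

16.0839


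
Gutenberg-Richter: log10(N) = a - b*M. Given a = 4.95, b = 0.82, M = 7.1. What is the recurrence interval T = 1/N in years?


log10(N) = 4.95 - 0.82*7.1 = -0.872
N = 10^-0.872 = 0.134276
T = 1/N = 1/0.134276 = 7.4473 years

7.4473


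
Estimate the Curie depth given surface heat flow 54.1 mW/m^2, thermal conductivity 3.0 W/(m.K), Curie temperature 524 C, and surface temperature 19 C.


T_Curie - T_surf = 524 - 19 = 505 C
Convert q to W/m^2: 54.1 mW/m^2 = 0.0541 W/m^2
d = 505 * 3.0 / 0.0541 = 28003.7 m

28003.7


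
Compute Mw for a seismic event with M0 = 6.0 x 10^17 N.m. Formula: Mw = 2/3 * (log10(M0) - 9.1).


log10(M0) = log10(6.0 x 10^17) = 17.7782
Mw = 2/3 * (17.7782 - 9.1)
= 2/3 * 8.6782
= 5.79

5.79


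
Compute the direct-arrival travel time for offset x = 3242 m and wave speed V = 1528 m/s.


t = x / V
= 3242 / 1528
= 2.1217 s

2.1217


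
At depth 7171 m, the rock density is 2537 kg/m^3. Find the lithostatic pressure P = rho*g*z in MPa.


P = rho * g * z / 1e6
= 2537 * 9.81 * 7171 / 1e6
= 178471632.87 / 1e6
= 178.4716 MPa

178.4716


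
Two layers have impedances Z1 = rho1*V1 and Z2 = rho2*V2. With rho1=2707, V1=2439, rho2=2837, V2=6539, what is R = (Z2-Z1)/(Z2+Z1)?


Z1 = 2707 * 2439 = 6602373
Z2 = 2837 * 6539 = 18551143
R = (18551143 - 6602373) / (18551143 + 6602373) = 11948770 / 25153516 = 0.475

0.475


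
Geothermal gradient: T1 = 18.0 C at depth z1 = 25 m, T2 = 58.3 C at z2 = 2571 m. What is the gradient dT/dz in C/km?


dT = 58.3 - 18.0 = 40.3 C
dz = 2571 - 25 = 2546 m
gradient = dT/dz * 1000 = 40.3/2546 * 1000 = 15.8288 C/km

15.8288


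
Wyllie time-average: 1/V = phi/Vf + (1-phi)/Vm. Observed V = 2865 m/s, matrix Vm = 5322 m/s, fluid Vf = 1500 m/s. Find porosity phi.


1/V - 1/Vm = 1/2865 - 1/5322 = 0.00016114
1/Vf - 1/Vm = 1/1500 - 1/5322 = 0.00047877
phi = 0.00016114 / 0.00047877 = 0.3366

0.3366


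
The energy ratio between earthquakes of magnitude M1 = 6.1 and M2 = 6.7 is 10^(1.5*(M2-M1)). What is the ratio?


M2 - M1 = 6.7 - 6.1 = 0.6
1.5 * 0.6 = 0.9
ratio = 10^0.9 = 7.94

7.94


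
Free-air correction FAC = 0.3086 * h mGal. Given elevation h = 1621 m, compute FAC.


FAC = 0.3086 * h
= 0.3086 * 1621
= 500.2406 mGal

500.2406


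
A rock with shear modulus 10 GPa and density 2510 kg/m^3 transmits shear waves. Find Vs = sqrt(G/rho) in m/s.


Convert G to Pa: G = 10e9 Pa
Compute G/rho = 10e9 / 2510 = 3984063.745
Vs = sqrt(3984063.745) = 1996.01 m/s

1996.01


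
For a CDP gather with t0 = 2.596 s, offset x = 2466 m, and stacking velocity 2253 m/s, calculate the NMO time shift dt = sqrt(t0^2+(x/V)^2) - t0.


x/Vnmo = 2466/2253 = 1.094541
(x/Vnmo)^2 = 1.198019
t0^2 = 6.739216
sqrt(6.739216 + 1.198019) = 2.81731
dt = 2.81731 - 2.596 = 0.22131

0.22131


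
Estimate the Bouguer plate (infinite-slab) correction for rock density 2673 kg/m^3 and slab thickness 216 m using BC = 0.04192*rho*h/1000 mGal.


BC = 0.04192 * rho * h / 1000
= 0.04192 * 2673 * 216 / 1000
= 24.2033 mGal

24.2033


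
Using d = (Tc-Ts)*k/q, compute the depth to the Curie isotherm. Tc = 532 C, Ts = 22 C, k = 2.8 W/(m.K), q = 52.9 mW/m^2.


T_Curie - T_surf = 532 - 22 = 510 C
Convert q to W/m^2: 52.9 mW/m^2 = 0.0529 W/m^2
d = 510 * 2.8 / 0.0529 = 26994.33 m

26994.33


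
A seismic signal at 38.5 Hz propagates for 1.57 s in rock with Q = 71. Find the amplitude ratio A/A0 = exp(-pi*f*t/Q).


pi*f*t/Q = pi*38.5*1.57/71 = 2.674557
A/A0 = exp(-2.674557) = 0.068937

0.068937


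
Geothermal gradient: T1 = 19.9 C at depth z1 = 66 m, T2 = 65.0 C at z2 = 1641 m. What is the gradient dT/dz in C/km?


dT = 65.0 - 19.9 = 45.1 C
dz = 1641 - 66 = 1575 m
gradient = dT/dz * 1000 = 45.1/1575 * 1000 = 28.6349 C/km

28.6349


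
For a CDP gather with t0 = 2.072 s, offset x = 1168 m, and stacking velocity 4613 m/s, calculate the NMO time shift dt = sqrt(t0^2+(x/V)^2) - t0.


x/Vnmo = 1168/4613 = 0.253197
(x/Vnmo)^2 = 0.064109
t0^2 = 4.293184
sqrt(4.293184 + 0.064109) = 2.087413
dt = 2.087413 - 2.072 = 0.015413

0.015413


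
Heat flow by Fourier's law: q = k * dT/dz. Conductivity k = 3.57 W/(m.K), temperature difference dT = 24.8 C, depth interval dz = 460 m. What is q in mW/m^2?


q = k * dT / dz * 1000
= 3.57 * 24.8 / 460 * 1000
= 0.19247 * 1000
= 192.4696 mW/m^2

192.4696


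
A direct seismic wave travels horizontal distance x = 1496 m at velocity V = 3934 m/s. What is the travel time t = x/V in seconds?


t = x / V
= 1496 / 3934
= 0.3803 s

0.3803


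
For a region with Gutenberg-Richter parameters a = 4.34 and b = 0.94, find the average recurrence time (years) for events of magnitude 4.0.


log10(N) = 4.34 - 0.94*4.0 = 0.58
N = 10^0.58 = 3.801894
T = 1/N = 1/3.801894 = 0.263 years

0.263


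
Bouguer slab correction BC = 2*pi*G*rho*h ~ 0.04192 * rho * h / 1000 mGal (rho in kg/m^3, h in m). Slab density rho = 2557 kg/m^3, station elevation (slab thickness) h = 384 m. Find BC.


BC = 0.04192 * rho * h / 1000
= 0.04192 * 2557 * 384 / 1000
= 41.1607 mGal

41.1607


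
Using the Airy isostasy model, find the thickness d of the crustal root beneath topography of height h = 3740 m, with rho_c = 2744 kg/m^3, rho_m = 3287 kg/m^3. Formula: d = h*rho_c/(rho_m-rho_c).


rho_m - rho_c = 3287 - 2744 = 543
d = 3740 * 2744 / 543
= 10262560 / 543
= 18899.74 m

18899.74


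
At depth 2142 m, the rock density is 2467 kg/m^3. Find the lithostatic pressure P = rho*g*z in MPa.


P = rho * g * z / 1e6
= 2467 * 9.81 * 2142 / 1e6
= 51839120.34 / 1e6
= 51.8391 MPa

51.8391


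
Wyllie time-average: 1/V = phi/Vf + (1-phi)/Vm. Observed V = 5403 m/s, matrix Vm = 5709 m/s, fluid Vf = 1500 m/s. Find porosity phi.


1/V - 1/Vm = 1/5403 - 1/5709 = 9.92e-06
1/Vf - 1/Vm = 1/1500 - 1/5709 = 0.0004915
phi = 9.92e-06 / 0.0004915 = 0.0202

0.0202


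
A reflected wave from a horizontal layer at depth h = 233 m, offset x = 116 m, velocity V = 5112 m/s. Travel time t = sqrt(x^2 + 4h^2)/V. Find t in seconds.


x^2 + 4h^2 = 116^2 + 4*233^2 = 13456 + 217156 = 230612
sqrt(230612) = 480.2208
t = 480.2208 / 5112 = 0.0939 s

0.0939


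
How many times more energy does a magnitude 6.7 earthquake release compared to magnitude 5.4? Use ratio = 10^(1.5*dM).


M2 - M1 = 6.7 - 5.4 = 1.3
1.5 * 1.3 = 1.95
ratio = 10^1.95 = 89.13

89.13


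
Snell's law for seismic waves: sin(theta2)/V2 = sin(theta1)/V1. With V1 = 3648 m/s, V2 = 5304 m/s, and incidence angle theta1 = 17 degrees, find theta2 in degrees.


sin(theta1) = sin(17 deg) = 0.292372
sin(theta2) = V2/V1 * sin(theta1) = 5304/3648 * 0.292372 = 0.425093
theta2 = arcsin(0.425093) = 25.1566 degrees

25.1566


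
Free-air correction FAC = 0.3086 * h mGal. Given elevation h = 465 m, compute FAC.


FAC = 0.3086 * h
= 0.3086 * 465
= 143.499 mGal

143.499


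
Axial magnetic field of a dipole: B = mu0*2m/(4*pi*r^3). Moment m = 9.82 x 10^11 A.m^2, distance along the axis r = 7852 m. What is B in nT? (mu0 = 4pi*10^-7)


m = 9.82 x 10^11 = 982000000000 A.m^2
2m = 1964000000000 A.m^2
r^3 = 7852^3 = 484106454208
B = (4pi*10^-7) * 1964000000000 / (4*pi * 484106454208) * 1e9
= 2468035.18866 / 6083461120381.03 * 1e9
= 405.6959 nT

405.6959


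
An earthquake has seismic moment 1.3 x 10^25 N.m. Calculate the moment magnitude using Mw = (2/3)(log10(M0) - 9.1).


log10(M0) = log10(1.3 x 10^25) = 25.1139
Mw = 2/3 * (25.1139 - 9.1)
= 2/3 * 16.0139
= 10.68

10.68


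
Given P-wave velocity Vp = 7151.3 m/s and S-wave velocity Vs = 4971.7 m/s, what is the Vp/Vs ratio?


Vp/Vs = 7151.3 / 4971.7
= 1.4384

1.4384


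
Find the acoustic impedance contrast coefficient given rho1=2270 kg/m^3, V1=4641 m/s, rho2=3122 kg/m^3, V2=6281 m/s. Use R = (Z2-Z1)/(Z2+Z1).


Z1 = 2270 * 4641 = 10535070
Z2 = 3122 * 6281 = 19609282
R = (19609282 - 10535070) / (19609282 + 10535070) = 9074212 / 30144352 = 0.301

0.301


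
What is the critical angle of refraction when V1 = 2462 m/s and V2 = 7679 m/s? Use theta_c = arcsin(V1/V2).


V1/V2 = 2462/7679 = 0.320615
theta_c = arcsin(0.320615) = 18.7001 degrees

18.7001


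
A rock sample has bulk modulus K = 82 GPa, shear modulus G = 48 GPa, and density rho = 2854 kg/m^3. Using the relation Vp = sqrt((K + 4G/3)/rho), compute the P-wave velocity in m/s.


First compute the effective modulus:
K + 4G/3 = 82e9 + 4*48e9/3 = 146000000000.0 Pa
Then divide by density:
146000000000.0 / 2854 = 51156271.8991 Pa/(kg/m^3)
Take the square root:
Vp = sqrt(51156271.8991) = 7152.36 m/s

7152.36


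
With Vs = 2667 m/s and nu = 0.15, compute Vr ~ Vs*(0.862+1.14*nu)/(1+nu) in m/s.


Numerator factor = 0.862 + 1.14*0.15 = 1.033
Denominator = 1 + 0.15 = 1.15
Vr = 2667 * 1.033 / 1.15 = 2395.66 m/s

2395.66


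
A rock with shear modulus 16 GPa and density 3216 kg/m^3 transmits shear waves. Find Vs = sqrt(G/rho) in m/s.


Convert G to Pa: G = 16e9 Pa
Compute G/rho = 16e9 / 3216 = 4975124.3781
Vs = sqrt(4975124.3781) = 2230.5 m/s

2230.5


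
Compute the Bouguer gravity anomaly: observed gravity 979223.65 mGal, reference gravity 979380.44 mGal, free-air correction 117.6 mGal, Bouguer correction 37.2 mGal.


BA = g_obs - g_ref + FAC - BC
= 979223.65 - 979380.44 + 117.6 - 37.2
= -76.39 mGal

-76.39


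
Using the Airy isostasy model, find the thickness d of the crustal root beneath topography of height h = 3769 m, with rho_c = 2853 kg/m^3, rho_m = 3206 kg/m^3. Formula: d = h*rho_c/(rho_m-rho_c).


rho_m - rho_c = 3206 - 2853 = 353
d = 3769 * 2853 / 353
= 10752957 / 353
= 30461.63 m

30461.63


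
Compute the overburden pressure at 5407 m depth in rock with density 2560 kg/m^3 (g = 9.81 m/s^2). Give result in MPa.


P = rho * g * z / 1e6
= 2560 * 9.81 * 5407 / 1e6
= 135789235.2 / 1e6
= 135.7892 MPa

135.7892


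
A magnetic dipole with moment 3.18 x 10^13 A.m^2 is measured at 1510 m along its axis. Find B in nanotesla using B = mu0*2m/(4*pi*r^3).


m = 3.18 x 10^13 = 31800000000000 A.m^2
2m = 63600000000000 A.m^2
r^3 = 1510^3 = 3442951000
B = (4pi*10^-7) * 63600000000000 / (4*pi * 3442951000) * 1e9
= 79922117.107324 / 43265398273.08 * 1e9
= 1847252.5459 nT

1847252.5459


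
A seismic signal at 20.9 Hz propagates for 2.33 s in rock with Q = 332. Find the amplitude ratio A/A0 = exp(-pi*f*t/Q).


pi*f*t/Q = pi*20.9*2.33/332 = 0.460802
A/A0 = exp(-0.460802) = 0.630778

0.630778


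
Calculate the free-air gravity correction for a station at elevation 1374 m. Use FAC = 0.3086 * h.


FAC = 0.3086 * h
= 0.3086 * 1374
= 424.0164 mGal

424.0164


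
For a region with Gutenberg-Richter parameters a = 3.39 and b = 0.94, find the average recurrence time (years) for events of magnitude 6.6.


log10(N) = 3.39 - 0.94*6.6 = -2.814
N = 10^-2.814 = 0.001535
T = 1/N = 1/0.001535 = 651.6284 years

651.6284


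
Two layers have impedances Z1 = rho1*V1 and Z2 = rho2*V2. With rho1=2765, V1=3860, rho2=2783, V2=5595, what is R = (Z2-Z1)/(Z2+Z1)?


Z1 = 2765 * 3860 = 10672900
Z2 = 2783 * 5595 = 15570885
R = (15570885 - 10672900) / (15570885 + 10672900) = 4897985 / 26243785 = 0.1866

0.1866


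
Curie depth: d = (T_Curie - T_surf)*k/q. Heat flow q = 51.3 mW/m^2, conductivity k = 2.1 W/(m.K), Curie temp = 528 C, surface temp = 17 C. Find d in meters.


T_Curie - T_surf = 528 - 17 = 511 C
Convert q to W/m^2: 51.3 mW/m^2 = 0.0513 W/m^2
d = 511 * 2.1 / 0.0513 = 20918.13 m

20918.13


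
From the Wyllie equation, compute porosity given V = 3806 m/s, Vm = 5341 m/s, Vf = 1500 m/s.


1/V - 1/Vm = 1/3806 - 1/5341 = 7.551e-05
1/Vf - 1/Vm = 1/1500 - 1/5341 = 0.00047944
phi = 7.551e-05 / 0.00047944 = 0.1575

0.1575


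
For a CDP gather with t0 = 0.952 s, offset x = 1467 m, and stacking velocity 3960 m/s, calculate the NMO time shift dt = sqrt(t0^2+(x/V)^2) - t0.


x/Vnmo = 1467/3960 = 0.370455
(x/Vnmo)^2 = 0.137237
t0^2 = 0.906304
sqrt(0.906304 + 0.137237) = 1.021538
dt = 1.021538 - 0.952 = 0.069538

0.069538


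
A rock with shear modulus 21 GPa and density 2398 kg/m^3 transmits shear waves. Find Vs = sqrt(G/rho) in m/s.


Convert G to Pa: G = 21e9 Pa
Compute G/rho = 21e9 / 2398 = 8757297.7481
Vs = sqrt(8757297.7481) = 2959.27 m/s

2959.27


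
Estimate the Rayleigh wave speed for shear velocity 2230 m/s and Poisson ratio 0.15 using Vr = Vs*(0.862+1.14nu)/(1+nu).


Numerator factor = 0.862 + 1.14*0.15 = 1.033
Denominator = 1 + 0.15 = 1.15
Vr = 2230 * 1.033 / 1.15 = 2003.12 m/s

2003.12


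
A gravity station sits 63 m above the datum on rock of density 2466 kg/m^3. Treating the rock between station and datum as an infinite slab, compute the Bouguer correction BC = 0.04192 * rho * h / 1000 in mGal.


BC = 0.04192 * rho * h / 1000
= 0.04192 * 2466 * 63 / 1000
= 6.5126 mGal

6.5126


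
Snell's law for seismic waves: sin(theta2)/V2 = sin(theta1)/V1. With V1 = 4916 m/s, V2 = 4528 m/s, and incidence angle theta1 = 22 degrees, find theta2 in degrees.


sin(theta1) = sin(22 deg) = 0.374607
sin(theta2) = V2/V1 * sin(theta1) = 4528/4916 * 0.374607 = 0.34504
theta2 = arcsin(0.34504) = 20.1843 degrees

20.1843


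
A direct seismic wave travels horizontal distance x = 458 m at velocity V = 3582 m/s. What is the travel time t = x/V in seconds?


t = x / V
= 458 / 3582
= 0.1279 s

0.1279


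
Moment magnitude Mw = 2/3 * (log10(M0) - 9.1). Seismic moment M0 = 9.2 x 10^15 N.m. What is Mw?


log10(M0) = log10(9.2 x 10^15) = 15.9638
Mw = 2/3 * (15.9638 - 9.1)
= 2/3 * 6.8638
= 4.58

4.58


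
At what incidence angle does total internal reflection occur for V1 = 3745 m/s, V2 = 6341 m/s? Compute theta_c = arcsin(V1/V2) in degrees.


V1/V2 = 3745/6341 = 0.590601
theta_c = arcsin(0.590601) = 36.1997 degrees

36.1997


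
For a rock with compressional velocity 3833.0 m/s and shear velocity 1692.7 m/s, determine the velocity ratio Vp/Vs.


Vp/Vs = 3833.0 / 1692.7
= 2.2644

2.2644


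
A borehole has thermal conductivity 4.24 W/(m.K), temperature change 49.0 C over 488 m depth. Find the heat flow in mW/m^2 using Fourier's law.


q = k * dT / dz * 1000
= 4.24 * 49.0 / 488 * 1000
= 0.425738 * 1000
= 425.7377 mW/m^2

425.7377


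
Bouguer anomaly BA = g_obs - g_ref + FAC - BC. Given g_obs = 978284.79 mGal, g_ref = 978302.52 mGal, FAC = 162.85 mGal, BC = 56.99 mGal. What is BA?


BA = g_obs - g_ref + FAC - BC
= 978284.79 - 978302.52 + 162.85 - 56.99
= 88.13 mGal

88.13


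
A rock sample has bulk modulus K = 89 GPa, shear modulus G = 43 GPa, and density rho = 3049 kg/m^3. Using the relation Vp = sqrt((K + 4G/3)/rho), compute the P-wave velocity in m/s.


First compute the effective modulus:
K + 4G/3 = 89e9 + 4*43e9/3 = 146333333333.33 Pa
Then divide by density:
146333333333.33 / 3049 = 47993877.7741 Pa/(kg/m^3)
Take the square root:
Vp = sqrt(47993877.7741) = 6927.76 m/s

6927.76


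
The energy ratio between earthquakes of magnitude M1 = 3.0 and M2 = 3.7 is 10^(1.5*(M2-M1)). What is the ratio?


M2 - M1 = 3.7 - 3.0 = 0.7
1.5 * 0.7 = 1.05
ratio = 10^1.05 = 11.22

11.22


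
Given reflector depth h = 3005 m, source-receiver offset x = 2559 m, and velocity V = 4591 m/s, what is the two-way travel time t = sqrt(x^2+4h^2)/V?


x^2 + 4h^2 = 2559^2 + 4*3005^2 = 6548481 + 36120100 = 42668581
sqrt(42668581) = 6532.1192
t = 6532.1192 / 4591 = 1.4228 s

1.4228


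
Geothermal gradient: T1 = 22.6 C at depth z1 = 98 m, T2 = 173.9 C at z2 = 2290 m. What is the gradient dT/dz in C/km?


dT = 173.9 - 22.6 = 151.3 C
dz = 2290 - 98 = 2192 m
gradient = dT/dz * 1000 = 151.3/2192 * 1000 = 69.0237 C/km

69.0237


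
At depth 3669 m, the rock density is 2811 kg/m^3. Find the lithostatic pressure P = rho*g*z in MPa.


P = rho * g * z / 1e6
= 2811 * 9.81 * 3669 / 1e6
= 101176013.79 / 1e6
= 101.176 MPa

101.176


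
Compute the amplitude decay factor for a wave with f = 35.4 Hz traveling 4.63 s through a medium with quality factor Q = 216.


pi*f*t/Q = pi*35.4*4.63/216 = 2.383858
A/A0 = exp(-2.383858) = 0.092194

0.092194


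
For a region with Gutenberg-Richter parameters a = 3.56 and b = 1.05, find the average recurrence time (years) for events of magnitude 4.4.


log10(N) = 3.56 - 1.05*4.4 = -1.06
N = 10^-1.06 = 0.087096
T = 1/N = 1/0.087096 = 11.4815 years

11.4815


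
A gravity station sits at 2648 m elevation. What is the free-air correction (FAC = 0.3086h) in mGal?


FAC = 0.3086 * h
= 0.3086 * 2648
= 817.1728 mGal

817.1728


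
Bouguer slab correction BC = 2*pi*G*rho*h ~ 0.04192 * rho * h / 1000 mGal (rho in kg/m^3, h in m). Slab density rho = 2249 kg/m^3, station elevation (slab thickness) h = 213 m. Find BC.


BC = 0.04192 * rho * h / 1000
= 0.04192 * 2249 * 213 / 1000
= 20.0812 mGal

20.0812


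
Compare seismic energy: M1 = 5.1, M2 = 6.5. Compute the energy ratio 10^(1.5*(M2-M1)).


M2 - M1 = 6.5 - 5.1 = 1.4
1.5 * 1.4 = 2.1
ratio = 10^2.1 = 125.89

125.89


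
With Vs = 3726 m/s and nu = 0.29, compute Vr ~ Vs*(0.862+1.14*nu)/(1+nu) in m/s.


Numerator factor = 0.862 + 1.14*0.29 = 1.1926
Denominator = 1 + 0.29 = 1.29
Vr = 3726 * 1.1926 / 1.29 = 3444.67 m/s

3444.67


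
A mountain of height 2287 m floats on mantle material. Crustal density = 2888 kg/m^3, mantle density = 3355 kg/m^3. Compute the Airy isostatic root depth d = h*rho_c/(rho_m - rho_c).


rho_m - rho_c = 3355 - 2888 = 467
d = 2287 * 2888 / 467
= 6604856 / 467
= 14143.16 m

14143.16


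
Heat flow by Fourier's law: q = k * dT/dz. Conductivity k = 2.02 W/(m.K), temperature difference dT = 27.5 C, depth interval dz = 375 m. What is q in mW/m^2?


q = k * dT / dz * 1000
= 2.02 * 27.5 / 375 * 1000
= 0.148133 * 1000
= 148.1333 mW/m^2

148.1333


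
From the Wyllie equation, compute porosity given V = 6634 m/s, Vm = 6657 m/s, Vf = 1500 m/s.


1/V - 1/Vm = 1/6634 - 1/6657 = 5.2e-07
1/Vf - 1/Vm = 1/1500 - 1/6657 = 0.00051645
phi = 5.2e-07 / 0.00051645 = 0.001

0.001
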